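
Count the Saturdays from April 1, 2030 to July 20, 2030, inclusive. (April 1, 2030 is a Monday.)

16

April 1, 2030 is a Monday; the first Saturday on or after it is April 6, 2030 (5 days later).
From April 6, 2030 to July 20, 2030: 24 + 31 + 30 + 20 = 105 days (rest of April, May, June, July).
105 ÷ 7 = 15 full weeks with remainder 0, so 15 more Saturdays after the first → 16.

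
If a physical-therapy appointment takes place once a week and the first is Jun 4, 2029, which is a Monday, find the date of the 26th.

The 26th occurrence is 25 intervals after the first: 25 × 7 = 175 days after Jun 4, 2029.
Jun has 30 days — 26 days to the end of Jun leaves 149.
Jul has 31 days (118 left).
Aug has 31 days (87 left).
Sep has 30 days (57 left).
Oct has 31 days (26 left).
26 days into Nov → Nov 26, 2029.

Nov 26, 2029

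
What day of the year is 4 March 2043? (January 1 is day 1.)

Days in months before March: 31 + 28 = 59.
Plus 4 days into March → day 63.

63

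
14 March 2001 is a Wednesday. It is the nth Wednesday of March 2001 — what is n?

Day 14 falls in week ⌈14/7⌉ of the month.
Days 1–7 hold the 1st Wednesday, 8–14 the 2nd, 15–21 the 3rd, 22–28 the 4th, 29–31 the 5th.
14 is in the range for the 2nd.

2nd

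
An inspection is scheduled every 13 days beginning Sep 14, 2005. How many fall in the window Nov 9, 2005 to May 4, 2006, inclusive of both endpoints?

13

Occurrences land 13·i days after Sep 14, 2005 for i = 0, 1, 2, …
Nov 9, 2005 is 56 days after the start; 56 ÷ 13 = 4 remainder 4; since the remainder is 4, round up to i = 5. First occurrence in the window: #6 on Nov 18, 2005 (5×13 = 65 days in).
May 4, 2006 is 232 days after the start; 232 ÷ 13 = 17 remainder 11. Last occurrence in the window: #18 on Apr 23, 2006.
Occurrences #6 through #18: 13 in total.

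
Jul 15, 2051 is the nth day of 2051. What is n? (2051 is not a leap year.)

Days in months before Jul: 31 + 28 + 31 + 30 + 31 + 30 = 181.
Plus 15 days into Jul → day 196.

196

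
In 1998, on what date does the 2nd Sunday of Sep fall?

Sep 1998 begins on a Tuesday, so the first Sunday is Sep 6 (5 days later).
The 2nd Sunday is 1 weeks later: 6 + 7 = 13.

Sep 13, 1998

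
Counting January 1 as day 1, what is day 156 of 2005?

June 5, 2005

January has 31 days (156 − 31 = 125 remain).
February has 28 days (125 − 28 = 97 remain).
March has 31 days (97 − 31 = 66 remain).
April has 30 days (66 − 30 = 36 remain).
May has 31 days (36 − 31 = 5 remain).
5 into June → June 5.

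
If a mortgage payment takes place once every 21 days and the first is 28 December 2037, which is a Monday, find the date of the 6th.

The 6th occurrence is 5 intervals after the first: 5 × 21 = 105 days after 28 December 2037.
December has 31 days — 3 days to the end of December leaves 102.
January has 31 days (71 left).
February has 28 days (43 left).
March has 31 days (12 left).
12 days into April → 12 April 2038.

12 April 2038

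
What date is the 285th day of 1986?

October 12, 1986

January has 31 days (285 − 31 = 254 remain).
February has 28 days (254 − 28 = 226 remain).
March has 31 days (226 − 31 = 195 remain).
April has 30 days (195 − 30 = 165 remain).
May has 31 days (165 − 31 = 134 remain).
June has 30 days (134 − 30 = 104 remain).
July has 31 days (104 − 31 = 73 remain).
August has 31 days (73 − 31 = 42 remain).
September has 30 days (42 − 30 = 12 remain).
12 into October → October 12.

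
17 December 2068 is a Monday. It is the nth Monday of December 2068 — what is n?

3rd

Day 17 falls in week ⌈17/7⌉ of the month.
Days 1–7 hold the 1st Monday, 8–14 the 2nd, 15–21 the 3rd, 22–28 the 4th, 29–31 the 5th.
17 is in the range for the 3rd.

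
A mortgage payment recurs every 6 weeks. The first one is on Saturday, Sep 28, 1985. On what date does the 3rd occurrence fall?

The 3rd occurrence is 2 intervals after the first: 2 × 42 = 84 days after Sep 28, 1985.
Sep has 30 days — 2 days to the end of Sep leaves 82.
Oct has 31 days (51 left).
Nov has 30 days (21 left).
21 days into Dec → Dec 21, 1985.

Dec 21, 1985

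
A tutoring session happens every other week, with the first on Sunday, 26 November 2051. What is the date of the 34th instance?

2 March 2053

The 34th occurrence is 33 intervals after the first: 33 × 14 = 462 days after 26 November 2051.
November has 30 days — 4 days to the end of November leaves 458.
From end of November to end of 2051 is 31 days (427 left).
2052 has 366 days (61 left).
January has 31 days (30 left).
February has 28 days (2 left).
2 days into March → 2 March 2053.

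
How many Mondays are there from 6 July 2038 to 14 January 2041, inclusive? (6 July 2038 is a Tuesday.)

6 July 2038 is a Tuesday; the first Monday on or after it is 12 July 2038 (6 days later).
From 12 July 2038 to 14 January 2041: 172 + 365 + 366 + 14 = 917 days (rest of 2038, 2039, 2040, to 14 January 2041 in 2041).
917 ÷ 7 = 131 full weeks with remainder 0, so 131 more Mondays after the first → 132.

132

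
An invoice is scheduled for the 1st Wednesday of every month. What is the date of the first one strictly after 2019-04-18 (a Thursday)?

April 2019 starts on a Monday, so its 1st Wednesday is 2019-04-03 (2 days in).
That is not after 2019-04-18, so look at May 2019.
May 2019 starts on a Wednesday, so its 1st Wednesday is 2019-05-01.

2019-05-01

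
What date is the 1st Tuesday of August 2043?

4 August 2043

The first Tuesday of August 2043 is August 4.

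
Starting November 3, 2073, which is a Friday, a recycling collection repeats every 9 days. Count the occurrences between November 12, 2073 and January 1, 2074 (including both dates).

Occurrences land 9·i days after November 3, 2073 for i = 0, 1, 2, …
November 12, 2073 is 9 days after the start; 9 ÷ 9 = 1 remainder 0. First occurrence in the window: #2 on November 12, 2073 (1×9 = 9 days in).
January 1, 2074 is 59 days after the start; 59 ÷ 9 = 6 remainder 5. Last occurrence in the window: #7 on December 27, 2073.
Occurrences #2 through #7: 6 in total.

6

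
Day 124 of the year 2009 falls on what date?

Jan has 31 days (124 − 31 = 93 remain).
Feb has 28 days (93 − 28 = 65 remain).
Mar has 31 days (65 − 31 = 34 remain).
Apr has 30 days (34 − 30 = 4 remain).
4 into May → May 4.

May 4, 2009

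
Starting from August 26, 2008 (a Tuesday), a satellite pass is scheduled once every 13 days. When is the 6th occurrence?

October 30, 2008

The 6th occurrence is 5 intervals after the first: 5 × 13 = 65 days after August 26, 2008.
August has 31 days — 5 days to the end of August leaves 60.
September has 30 days (30 left).
30 days into October → October 30, 2008.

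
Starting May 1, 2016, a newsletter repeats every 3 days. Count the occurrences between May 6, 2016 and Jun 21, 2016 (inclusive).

Occurrences land 3·i days after May 1, 2016 for i = 0, 1, 2, …
May 6, 2016 is 5 days after the start; 5 ÷ 3 = 1 remainder 2; since the remainder is 2, round up to i = 2. First occurrence in the window: #3 on May 7, 2016 (2×3 = 6 days in).
Jun 21, 2016 is 51 days after the start; 51 ÷ 3 = 17 remainder 0. Last occurrence in the window: #18 on Jun 21, 2016.
Occurrences #3 through #18: 16 in total.

16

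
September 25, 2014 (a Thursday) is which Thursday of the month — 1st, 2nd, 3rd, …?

Day 25 falls in week ⌈25/7⌉ of the month.
Days 1–7 hold the 1st Thursday, 8–14 the 2nd, 15–21 the 3rd, 22–28 the 4th, 29–31 the 5th.
25 is in the range for the 4th.

4th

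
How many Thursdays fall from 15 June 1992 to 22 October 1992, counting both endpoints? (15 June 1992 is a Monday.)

19

15 June 1992 is a Monday; the first Thursday on or after it is 18 June 1992 (3 days later).
From 18 June 1992 to 22 October 1992: 12 + 31 + 31 + 30 + 22 = 126 days (rest of June, July, August, September, October).
126 ÷ 7 = 18 full weeks with remainder 0, so 18 more Thursdays after the first → 19.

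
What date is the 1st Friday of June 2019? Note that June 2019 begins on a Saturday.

7 June 2019

June 2019 begins on a Saturday, so the first Friday is June 7 (6 days later).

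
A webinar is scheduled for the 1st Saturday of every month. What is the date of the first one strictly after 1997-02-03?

1997-03-01

February 1997 starts on a Saturday, so its 1st Saturday is 1997-02-01.
That is not after 1997-02-03, so look at March 1997.
March 1997 starts on a Saturday, so its 1st Saturday is 1997-03-01.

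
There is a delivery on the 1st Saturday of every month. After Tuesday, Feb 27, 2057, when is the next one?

Mar 3, 2057

Feb 2057 starts on a Thursday, so its 1st Saturday is Feb 3, 2057 (2 days in).
That is not after Feb 27, 2057, so look at Mar 2057.
Mar 2057 starts on a Thursday, so its 1st Saturday is Mar 3, 2057 (2 days in).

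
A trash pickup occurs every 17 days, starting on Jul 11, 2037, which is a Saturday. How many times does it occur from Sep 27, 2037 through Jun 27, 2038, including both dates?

Occurrences land 17·i days after Jul 11, 2037 for i = 0, 1, 2, …
Sep 27, 2037 is 78 days after the start; 78 ÷ 17 = 4 remainder 10; since the remainder is 10, round up to i = 5. First occurrence in the window: #6 on Oct 4, 2037 (5×17 = 85 days in).
Jun 27, 2038 is 351 days after the start; 351 ÷ 17 = 20 remainder 11. Last occurrence in the window: #21 on Jun 16, 2038.
Occurrences #6 through #21: 16 in total.

16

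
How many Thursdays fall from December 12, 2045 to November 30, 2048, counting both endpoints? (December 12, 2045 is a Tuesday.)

155

December 12, 2045 is a Tuesday; the first Thursday on or after it is December 14, 2045 (2 days later).
From December 14, 2045 to November 30, 2048: 17 + 365 + 365 + 335 = 1082 days (rest of 2045, 2046, 2047, to November 30, 2048 in 2048).
1082 ÷ 7 = 154 full weeks with remainder 4, so 154 more Thursdays after the first → 155.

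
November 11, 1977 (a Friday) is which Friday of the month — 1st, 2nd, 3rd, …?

2nd

Day 11 falls in week ⌈11/7⌉ of the month.
Days 1–7 hold the 1st Friday, 8–14 the 2nd, 15–21 the 3rd, 22–28 the 4th, 29–31 the 5th.
11 is in the range for the 2nd.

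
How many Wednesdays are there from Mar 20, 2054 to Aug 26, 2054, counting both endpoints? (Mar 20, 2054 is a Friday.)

23

Mar 20, 2054 is a Friday; the first Wednesday on or after it is Mar 25, 2054 (5 days later).
From Mar 25, 2054 to Aug 26, 2054: 6 + 30 + 31 + 30 + 31 + 26 = 154 days (rest of Mar, Apr, May, Jun, Jul, Aug).
154 ÷ 7 = 22 full weeks with remainder 0, so 22 more Wednesdays after the first → 23.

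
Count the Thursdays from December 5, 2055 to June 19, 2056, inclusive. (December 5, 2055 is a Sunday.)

December 5, 2055 is a Sunday; the first Thursday on or after it is December 9, 2055 (4 days later).
From December 9, 2055 to June 19, 2056: 22 + 31 + 29 + 31 + 30 + 31 + 19 = 193 days (rest of December, January, February, March, April, May, June).
193 ÷ 7 = 27 full weeks with remainder 4, so 27 more Thursdays after the first → 28.

28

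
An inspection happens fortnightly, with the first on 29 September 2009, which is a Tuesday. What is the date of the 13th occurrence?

16 March 2010

The 13th occurrence is 12 intervals after the first: 12 × 14 = 168 days after 29 September 2009.
September has 30 days — 1 day to the end of September leaves 167.
October has 31 days (136 left).
November has 30 days (106 left).
December has 31 days (75 left).
January has 31 days (44 left).
February has 28 days (16 left).
16 days into March → 16 March 2010.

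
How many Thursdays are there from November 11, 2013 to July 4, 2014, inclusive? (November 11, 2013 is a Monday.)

34

November 11, 2013 is a Monday; the first Thursday on or after it is November 14, 2013 (3 days later).
From November 14, 2013 to July 4, 2014: 16 + 31 + 31 + 28 + 31 + 30 + 31 + 30 + 4 = 232 days (rest of November, December, January, February, March, April, May, June, July).
232 ÷ 7 = 33 full weeks with remainder 1, so 33 more Thursdays after the first → 34.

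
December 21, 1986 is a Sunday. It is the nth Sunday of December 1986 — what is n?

Day 21 falls in week ⌈21/7⌉ of the month.
Days 1–7 hold the 1st Sunday, 8–14 the 2nd, 15–21 the 3rd, 22–28 the 4th, 29–31 the 5th.
21 is in the range for the 3rd.

3rd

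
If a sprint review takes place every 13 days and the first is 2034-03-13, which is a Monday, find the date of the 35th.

The 35th occurrence is 34 intervals after the first: 34 × 13 = 442 days after 2034-03-13.
March has 31 days — 18 days to the end of March leaves 424.
From end of March to end of 2034 is 275 days (149 left).
January has 31 days (118 left).
February has 28 days (90 left).
March has 31 days (59 left).
April has 30 days (29 left).
29 days into May → 2035-05-29.

2035-05-29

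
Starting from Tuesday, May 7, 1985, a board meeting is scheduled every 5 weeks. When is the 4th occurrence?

Aug 20, 1985

The 4th occurrence is 3 intervals after the first: 3 × 35 = 105 days after May 7, 1985.
May has 31 days — 24 days to the end of May leaves 81.
Jun has 30 days (51 left).
Jul has 31 days (20 left).
20 days into Aug → Aug 20, 1985.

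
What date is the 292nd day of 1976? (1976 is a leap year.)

Oct 18, 1976

Jan has 31 days (292 − 31 = 261 remain).
Feb has 29 days (261 − 29 = 232 remain).
Mar has 31 days (232 − 31 = 201 remain).
Apr has 30 days (201 − 30 = 171 remain).
May has 31 days (171 − 31 = 140 remain).
Jun has 30 days (140 − 30 = 110 remain).
Jul has 31 days (110 − 31 = 79 remain).
Aug has 31 days (79 − 31 = 48 remain).
Sep has 30 days (48 − 30 = 18 remain).
18 into Oct → Oct 18.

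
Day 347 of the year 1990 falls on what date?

1990-12-13

January has 31 days (347 − 31 = 316 remain).
February has 28 days (316 − 28 = 288 remain).
March has 31 days (288 − 31 = 257 remain).
April has 30 days (257 − 30 = 227 remain).
May has 31 days (227 − 31 = 196 remain).
June has 30 days (196 − 30 = 166 remain).
July has 31 days (166 − 31 = 135 remain).
August has 31 days (135 − 31 = 104 remain).
September has 30 days (104 − 30 = 74 remain).
October has 31 days (74 − 31 = 43 remain).
November has 30 days (43 − 30 = 13 remain).
13 into December → December 13.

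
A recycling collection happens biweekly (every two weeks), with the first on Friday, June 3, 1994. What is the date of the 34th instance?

September 8, 1995

The 34th occurrence is 33 intervals after the first: 33 × 14 = 462 days after June 3, 1994.
June has 30 days — 27 days to the end of June leaves 435.
From end of June to end of 1994 is 184 days (251 left).
January has 31 days (220 left).
February has 28 days (192 left).
March has 31 days (161 left).
April has 30 days (131 left).
May has 31 days (100 left).
June has 30 days (70 left).
July has 31 days (39 left).
August has 31 days (8 left).
8 days into September → September 8, 1995.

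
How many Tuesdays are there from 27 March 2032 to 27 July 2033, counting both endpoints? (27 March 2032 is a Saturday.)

70

27 March 2032 is a Saturday; the first Tuesday on or after it is 30 March 2032 (3 days later).
From 30 March 2032 to 27 July 2033: 276 + 208 = 484 days (rest of 2032, to 27 July 2033 in 2033).
484 ÷ 7 = 69 full weeks with remainder 1, so 69 more Tuesdays after the first → 70.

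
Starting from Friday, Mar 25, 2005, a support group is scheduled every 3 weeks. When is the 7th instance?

Jul 29, 2005

The 7th occurrence is 6 intervals after the first: 6 × 21 = 126 days after Mar 25, 2005.
Mar has 31 days — 6 days to the end of Mar leaves 120.
Apr has 30 days (90 left).
May has 31 days (59 left).
Jun has 30 days (29 left).
29 days into Jul → Jul 29, 2005.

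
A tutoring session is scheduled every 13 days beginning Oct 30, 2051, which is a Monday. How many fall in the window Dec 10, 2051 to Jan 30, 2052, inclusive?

Occurrences land 13·i days after Oct 30, 2051 for i = 0, 1, 2, …
Dec 10, 2051 is 41 days after the start; 41 ÷ 13 = 3 remainder 2; since the remainder is 2, round up to i = 4. First occurrence in the window: #5 on Dec 21, 2051 (4×13 = 52 days in).
Jan 30, 2052 is 92 days after the start; 92 ÷ 13 = 7 remainder 1. Last occurrence in the window: #8 on Jan 29, 2052.
Occurrences #5 through #8: 4 in total.

4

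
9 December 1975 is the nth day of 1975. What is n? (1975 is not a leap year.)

Days in months before December: 31 + 28 + 31 + 30 + 31 + 30 + 31 + 31 + 30 + 31 + 30 = 334.
Plus 9 days into December → day 343.

343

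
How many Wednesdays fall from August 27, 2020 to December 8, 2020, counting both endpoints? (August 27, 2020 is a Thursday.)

August 27, 2020 is a Thursday; the first Wednesday on or after it is September 2, 2020 (6 days later).
From September 2, 2020 to December 8, 2020: 28 + 31 + 30 + 8 = 97 days (rest of September, October, November, December).
97 ÷ 7 = 13 full weeks with remainder 6, so 13 more Wednesdays after the first → 14.

14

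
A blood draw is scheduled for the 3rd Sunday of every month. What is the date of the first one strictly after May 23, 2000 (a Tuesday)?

June 18, 2000

May 2000 starts on a Monday; its first Sunday is the 7th, so the 3rd Sunday is the 21st — May 21, 2000.
That is not after May 23, 2000, so look at June 2000.
June 2000 starts on a Thursday; its first Sunday is the 4th, so the 3rd Sunday is the 18th — June 18, 2000.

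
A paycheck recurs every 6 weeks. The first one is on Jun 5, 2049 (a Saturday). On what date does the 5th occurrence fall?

Nov 20, 2049

The 5th occurrence is 4 intervals after the first: 4 × 42 = 168 days after Jun 5, 2049.
Jun has 30 days — 25 days to the end of Jun leaves 143.
Jul has 31 days (112 left).
Aug has 31 days (81 left).
Sep has 30 days (51 left).
Oct has 31 days (20 left).
20 days into Nov → Nov 20, 2049.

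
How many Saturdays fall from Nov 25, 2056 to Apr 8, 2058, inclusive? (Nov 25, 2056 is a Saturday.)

72

Nov 25, 2056 is a Saturday; the first Saturday on or after it is Nov 25, 2056.
From Nov 25, 2056 to Apr 8, 2058: 36 + 365 + 98 = 499 days (rest of 2056, 2057, to Apr 8, 2058 in 2058).
499 ÷ 7 = 71 full weeks with remainder 2, so 71 more Saturdays after the first → 72.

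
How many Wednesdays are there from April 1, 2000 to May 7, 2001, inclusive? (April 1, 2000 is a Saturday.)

April 1, 2000 is a Saturday; the first Wednesday on or after it is April 5, 2000 (4 days later).
From April 5, 2000 to May 7, 2001: 270 + 127 = 397 days (rest of 2000, to May 7, 2001 in 2001).
397 ÷ 7 = 56 full weeks with remainder 5, so 56 more Wednesdays after the first → 57.

57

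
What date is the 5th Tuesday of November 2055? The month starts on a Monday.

November 2055 begins on a Monday, so the first Tuesday is November 2 (1 day later).
The 5th Tuesday is 4 weeks later: 2 + 28 = 30.

2055-11-30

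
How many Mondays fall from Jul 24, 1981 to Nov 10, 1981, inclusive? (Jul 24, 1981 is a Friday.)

16

Jul 24, 1981 is a Friday; the first Monday on or after it is Jul 27, 1981 (3 days later).
From Jul 27, 1981 to Nov 10, 1981: 4 + 31 + 30 + 31 + 10 = 106 days (rest of Jul, Aug, Sep, Oct, Nov).
106 ÷ 7 = 15 full weeks with remainder 1, so 15 more Mondays after the first → 16.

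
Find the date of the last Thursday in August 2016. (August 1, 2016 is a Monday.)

August 2016 begins on a Monday, so the first Thursday is August 4 (3 days later).
August 2016 has 31 days. Adding weeks: 4, 11, 18, 25 — the last one ≤ 31 is the 25th.

2016-08-25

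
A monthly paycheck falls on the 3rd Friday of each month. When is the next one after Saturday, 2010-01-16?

January 2010 starts on a Friday; its first Friday is the 1st, so the 3rd Friday is the 15th — 2010-01-15.
That is not after 2010-01-16, so look at February 2010.
February 2010 starts on a Monday; its first Friday is the 5th, so the 3rd Friday is the 19th — 2010-02-19.

2010-02-19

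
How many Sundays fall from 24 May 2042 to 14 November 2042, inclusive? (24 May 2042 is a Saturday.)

24 May 2042 is a Saturday; the first Sunday on or after it is 25 May 2042 (1 day later).
From 25 May 2042 to 14 November 2042: 6 + 30 + 31 + 31 + 30 + 31 + 14 = 173 days (rest of May, June, July, August, September, October, November).
173 ÷ 7 = 24 full weeks with remainder 5, so 24 more Sundays after the first → 25.

25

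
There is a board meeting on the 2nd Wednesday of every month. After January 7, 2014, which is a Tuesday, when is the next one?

January 2014 starts on a Wednesday; its first Wednesday is the 1st, so the 2nd Wednesday is the 8th — January 8, 2014.
January 8, 2014 is after January 7, 2014, so that is the next one.

January 8, 2014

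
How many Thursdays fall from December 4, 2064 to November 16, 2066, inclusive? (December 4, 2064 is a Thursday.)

102

December 4, 2064 is a Thursday; the first Thursday on or after it is December 4, 2064.
From December 4, 2064 to November 16, 2066: 27 + 365 + 320 = 712 days (rest of 2064, 2065, to November 16, 2066 in 2066).
712 ÷ 7 = 101 full weeks with remainder 5, so 101 more Thursdays after the first → 102.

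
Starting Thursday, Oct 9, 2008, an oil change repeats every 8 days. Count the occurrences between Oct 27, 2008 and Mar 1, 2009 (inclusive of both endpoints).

Occurrences land 8·i days after Oct 9, 2008 for i = 0, 1, 2, …
Oct 27, 2008 is 18 days after the start; 18 ÷ 8 = 2 remainder 2; since the remainder is 2, round up to i = 3. First occurrence in the window: #4 on Nov 2, 2008 (3×8 = 24 days in).
Mar 1, 2009 is 143 days after the start; 143 ÷ 8 = 17 remainder 7. Last occurrence in the window: #18 on Feb 22, 2009.
Occurrences #4 through #18: 15 in total.

15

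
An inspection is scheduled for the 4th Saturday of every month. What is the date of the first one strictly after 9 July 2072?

23 July 2072

July 2072 starts on a Friday; its first Saturday is the 2nd, so the 4th Saturday is the 23rd — 23 July 2072.
23 July 2072 is after 9 July 2072, so that is the next one.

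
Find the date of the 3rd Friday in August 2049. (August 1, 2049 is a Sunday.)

August 2049 begins on a Sunday, so the first Friday is August 6 (5 days later).
The 3rd Friday is 2 weeks later: 6 + 14 = 20.

2049-08-20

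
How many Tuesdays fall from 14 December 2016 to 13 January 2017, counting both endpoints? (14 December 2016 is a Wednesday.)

4

14 December 2016 is a Wednesday; the first Tuesday on or after it is 20 December 2016 (6 days later).
From 20 December 2016 to 13 January 2017: 11 + 13 = 24 days (rest of December, January).
24 ÷ 7 = 3 full weeks with remainder 3, so 3 more Tuesdays after the first → 4.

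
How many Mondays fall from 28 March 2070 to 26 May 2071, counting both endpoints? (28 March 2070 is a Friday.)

28 March 2070 is a Friday; the first Monday on or after it is 31 March 2070 (3 days later).
From 31 March 2070 to 26 May 2071: 275 + 146 = 421 days (rest of 2070, to 26 May 2071 in 2071).
421 ÷ 7 = 60 full weeks with remainder 1, so 60 more Mondays after the first → 61.

61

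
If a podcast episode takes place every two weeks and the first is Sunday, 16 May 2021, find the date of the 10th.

19 September 2021

The 10th occurrence is 9 intervals after the first: 9 × 14 = 126 days after 16 May 2021.
May has 31 days — 15 days to the end of May leaves 111.
June has 30 days (81 left).
July has 31 days (50 left).
August has 31 days (19 left).
19 days into September → 19 September 2021.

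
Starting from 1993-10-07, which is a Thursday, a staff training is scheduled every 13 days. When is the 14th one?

The 14th occurrence is 13 intervals after the first: 13 × 13 = 169 days after 1993-10-07.
October has 31 days — 24 days to the end of October leaves 145.
November has 30 days (115 left).
December has 31 days (84 left).
January has 31 days (53 left).
February has 28 days (25 left).
25 days into March → 1994-03-25.

1994-03-25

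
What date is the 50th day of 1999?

January has 31 days (50 − 31 = 19 remain).
19 into February → February 19.

1999-02-19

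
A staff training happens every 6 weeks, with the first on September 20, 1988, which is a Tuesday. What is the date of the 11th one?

November 14, 1989

The 11th occurrence is 10 intervals after the first: 10 × 42 = 420 days after September 20, 1988.
September has 30 days — 10 days to the end of September leaves 410.
From end of September to end of 1988 is 92 days (318 left).
January has 31 days (287 left).
February has 28 days (259 left).
March has 31 days (228 left).
April has 30 days (198 left).
May has 31 days (167 left).
June has 30 days (137 left).
July has 31 days (106 left).
August has 31 days (75 left).
September has 30 days (45 left).
October has 31 days (14 left).
14 days into November → November 14, 1989.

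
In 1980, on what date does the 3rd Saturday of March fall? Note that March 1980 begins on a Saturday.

March 1980 begins on a Saturday, so the first Saturday is March 1.
The 3rd Saturday is 2 weeks later: 1 + 14 = 15.

15 March 1980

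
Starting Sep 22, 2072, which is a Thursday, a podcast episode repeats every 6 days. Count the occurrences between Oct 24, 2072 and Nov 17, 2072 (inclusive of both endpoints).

Occurrences land 6·i days after Sep 22, 2072 for i = 0, 1, 2, …
Oct 24, 2072 is 32 days after the start; 32 ÷ 6 = 5 remainder 2; since the remainder is 2, round up to i = 6. First occurrence in the window: #7 on Oct 28, 2072 (6×6 = 36 days in).
Nov 17, 2072 is 56 days after the start; 56 ÷ 6 = 9 remainder 2. Last occurrence in the window: #10 on Nov 15, 2072.
Occurrences #7 through #10: 4 in total.

4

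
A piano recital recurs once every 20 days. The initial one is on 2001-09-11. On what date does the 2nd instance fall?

2001-10-01

The 2nd occurrence is 1 interval after the first: 1 × 20 = 20 days after 2001-09-11.
September has 30 days — 19 days to the end of September leaves 1.
1 day into October → 2001-10-01.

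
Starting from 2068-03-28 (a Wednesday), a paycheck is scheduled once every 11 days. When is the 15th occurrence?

The 15th occurrence is 14 intervals after the first: 14 × 11 = 154 days after 2068-03-28.
March has 31 days — 3 days to the end of March leaves 151.
April has 30 days (121 left).
May has 31 days (90 left).
June has 30 days (60 left).
July has 31 days (29 left).
29 days into August → 2068-08-29.

2068-08-29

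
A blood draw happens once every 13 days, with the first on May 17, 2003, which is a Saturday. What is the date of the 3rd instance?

The 3rd occurrence is 2 intervals after the first: 2 × 13 = 26 days after May 17, 2003.
May has 31 days — 14 days to the end of May leaves 12.
12 days into Jun → Jun 12, 2003.

Jun 12, 2003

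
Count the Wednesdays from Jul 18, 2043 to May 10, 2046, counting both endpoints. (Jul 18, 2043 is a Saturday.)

147

Jul 18, 2043 is a Saturday; the first Wednesday on or after it is Jul 22, 2043 (4 days later).
From Jul 22, 2043 to May 10, 2046: 162 + 366 + 365 + 130 = 1023 days (rest of 2043, 2044, 2045, to May 10, 2046 in 2046).
1023 ÷ 7 = 146 full weeks with remainder 1, so 146 more Wednesdays after the first → 147.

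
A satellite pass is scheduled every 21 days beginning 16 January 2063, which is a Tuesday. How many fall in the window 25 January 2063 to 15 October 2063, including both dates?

Occurrences land 21·i days after 16 January 2063 for i = 0, 1, 2, …
25 January 2063 is 9 days after the start; 9 ÷ 21 = 0 remainder 9; since the remainder is 9, round up to i = 1. First occurrence in the window: #2 on 6 February 2063 (1×21 = 21 days in).
15 October 2063 is 272 days after the start; 272 ÷ 21 = 12 remainder 20. Last occurrence in the window: #13 on 25 September 2063.
Occurrences #2 through #13: 12 in total.

12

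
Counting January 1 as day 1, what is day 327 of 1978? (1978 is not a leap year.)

23 November 1978

January has 31 days (327 − 31 = 296 remain).
February has 28 days (296 − 28 = 268 remain).
March has 31 days (268 − 31 = 237 remain).
April has 30 days (237 − 30 = 207 remain).
May has 31 days (207 − 31 = 176 remain).
June has 30 days (176 − 30 = 146 remain).
July has 31 days (146 − 31 = 115 remain).
August has 31 days (115 − 31 = 84 remain).
September has 30 days (84 − 30 = 54 remain).
October has 31 days (54 − 31 = 23 remain).
23 into November → November 23.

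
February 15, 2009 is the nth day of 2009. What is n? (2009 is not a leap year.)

Days in months before February: 31 = 31.
Plus 15 days into February → day 46.

46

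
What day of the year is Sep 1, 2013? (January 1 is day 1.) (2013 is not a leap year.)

Days in months before Sep: 31 + 28 + 31 + 30 + 31 + 30 + 31 + 31 = 243.
Plus 1 day into Sep → day 244.

244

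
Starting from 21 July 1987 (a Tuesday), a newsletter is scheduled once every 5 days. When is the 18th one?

14 October 1987

The 18th occurrence is 17 intervals after the first: 17 × 5 = 85 days after 21 July 1987.
July has 31 days — 10 days to the end of July leaves 75.
August has 31 days (44 left).
September has 30 days (14 left).
14 days into October → 14 October 1987.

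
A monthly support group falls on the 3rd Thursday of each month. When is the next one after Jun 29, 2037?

Jun 2037 starts on a Monday; its first Thursday is the 4th, so the 3rd Thursday is the 18th — Jun 18, 2037.
That is not after Jun 29, 2037, so look at Jul 2037.
Jul 2037 starts on a Wednesday; its first Thursday is the 2nd, so the 3rd Thursday is the 16th — Jul 16, 2037.

Jul 16, 2037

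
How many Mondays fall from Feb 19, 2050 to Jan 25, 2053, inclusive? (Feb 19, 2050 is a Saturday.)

153

Feb 19, 2050 is a Saturday; the first Monday on or after it is Feb 21, 2050 (2 days later).
From Feb 21, 2050 to Jan 25, 2053: 313 + 365 + 366 + 25 = 1069 days (rest of 2050, 2051, 2052, to Jan 25, 2053 in 2053).
1069 ÷ 7 = 152 full weeks with remainder 5, so 152 more Mondays after the first → 153.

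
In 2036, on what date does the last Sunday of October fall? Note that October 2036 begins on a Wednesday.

2036-10-26

October 2036 begins on a Wednesday, so the first Sunday is October 5 (4 days later).
October 2036 has 31 days. Adding weeks: 5, 12, 19, 26 — the last one ≤ 31 is the 26th.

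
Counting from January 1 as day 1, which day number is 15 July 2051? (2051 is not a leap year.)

Days in months before July: 31 + 28 + 31 + 30 + 31 + 30 = 181.
Plus 15 days into July → day 196.

196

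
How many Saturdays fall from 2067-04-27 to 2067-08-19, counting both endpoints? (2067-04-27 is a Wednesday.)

16

2067-04-27 is a Wednesday; the first Saturday on or after it is 2067-04-30 (3 days later).
From 2067-04-30 to 2067-08-19: 0 + 31 + 30 + 31 + 19 = 111 days (rest of April, May, June, July, August).
111 ÷ 7 = 15 full weeks with remainder 6, so 15 more Saturdays after the first → 16.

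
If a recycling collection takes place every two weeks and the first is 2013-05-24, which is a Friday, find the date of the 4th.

2013-07-05

The 4th occurrence is 3 intervals after the first: 3 × 14 = 42 days after 2013-05-24.
May has 31 days — 7 days to the end of May leaves 35.
June has 30 days (5 left).
5 days into July → 2013-07-05.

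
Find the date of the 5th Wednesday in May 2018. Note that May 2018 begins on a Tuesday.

May 2018 begins on a Tuesday, so the first Wednesday is May 2 (1 day later).
The 5th Wednesday is 4 weeks later: 2 + 28 = 30.

May 30, 2018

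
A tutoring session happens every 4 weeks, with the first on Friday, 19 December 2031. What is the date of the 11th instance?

24 September 2032

The 11th occurrence is 10 intervals after the first: 10 × 28 = 280 days after 19 December 2031.
December has 31 days — 12 days to the end of December leaves 268.
January has 31 days (237 left).
February has 29 days (208 left).
March has 31 days (177 left).
April has 30 days (147 left).
May has 31 days (116 left).
June has 30 days (86 left).
July has 31 days (55 left).
August has 31 days (24 left).
24 days into September → 24 September 2032.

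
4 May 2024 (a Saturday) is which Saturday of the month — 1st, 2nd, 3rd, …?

Day 4 falls in week ⌈4/7⌉ of the month.
Days 1–7 hold the 1st Saturday, 8–14 the 2nd, 15–21 the 3rd, 22–28 the 4th, 29–31 the 5th.
4 is in the range for the 1st.

1st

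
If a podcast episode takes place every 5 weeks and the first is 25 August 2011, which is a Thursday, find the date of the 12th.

13 September 2012

The 12th occurrence is 11 intervals after the first: 11 × 35 = 385 days after 25 August 2011.
August has 31 days — 6 days to the end of August leaves 379.
September has 30 days (349 left).
October has 31 days (318 left).
November has 30 days (288 left).
December has 31 days (257 left).
January has 31 days (226 left).
February has 29 days (197 left).
March has 31 days (166 left).
April has 30 days (136 left).
May has 31 days (105 left).
June has 30 days (75 left).
July has 31 days (44 left).
August has 31 days (13 left).
13 days into September → 13 September 2012.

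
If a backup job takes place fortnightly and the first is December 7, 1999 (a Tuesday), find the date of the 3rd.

The 3rd occurrence is 2 intervals after the first: 2 × 14 = 28 days after December 7, 1999.
December has 31 days — 24 days to the end of December leaves 4.
4 days into January → January 4, 2000.

January 4, 2000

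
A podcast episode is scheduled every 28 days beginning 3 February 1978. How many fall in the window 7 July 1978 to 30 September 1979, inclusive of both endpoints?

Occurrences land 28·i days after 3 February 1978 for i = 0, 1, 2, …
7 July 1978 is 154 days after the start; 154 ÷ 28 = 5 remainder 14; since the remainder is 14, round up to i = 6. First occurrence in the window: #7 on 21 July 1978 (6×28 = 168 days in).
30 September 1979 is 604 days after the start; 604 ÷ 28 = 21 remainder 16. Last occurrence in the window: #22 on 14 September 1979.
Occurrences #7 through #22: 16 in total.

16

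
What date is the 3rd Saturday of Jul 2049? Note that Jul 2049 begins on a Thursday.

Jul 2049 begins on a Thursday, so the first Saturday is Jul 3 (2 days later).
The 3rd Saturday is 2 weeks later: 3 + 14 = 17.

Jul 17, 2049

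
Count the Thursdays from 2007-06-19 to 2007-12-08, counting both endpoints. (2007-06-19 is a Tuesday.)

2007-06-19 is a Tuesday; the first Thursday on or after it is 2007-06-21 (2 days later).
From 2007-06-21 to 2007-12-08: 9 + 31 + 31 + 30 + 31 + 30 + 8 = 170 days (rest of June, July, August, September, October, November, December).
170 ÷ 7 = 24 full weeks with remainder 2, so 24 more Thursdays after the first → 25.

25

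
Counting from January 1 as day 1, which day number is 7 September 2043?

Days in months before September: 31 + 28 + 31 + 30 + 31 + 30 + 31 + 31 = 243.
Plus 7 days into September → day 250.

250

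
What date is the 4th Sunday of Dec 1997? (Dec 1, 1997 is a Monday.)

Dec 28, 1997

Dec 1997 begins on a Monday, so the first Sunday is Dec 7 (6 days later).
The 4th Sunday is 3 weeks later: 7 + 21 = 28.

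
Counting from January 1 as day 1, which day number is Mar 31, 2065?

Days in months before Mar: 31 + 28 = 59.
Plus 31 days into Mar → day 90.

90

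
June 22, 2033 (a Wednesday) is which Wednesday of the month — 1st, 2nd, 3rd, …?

4th

Day 22 falls in week ⌈22/7⌉ of the month.
Days 1–7 hold the 1st Wednesday, 8–14 the 2nd, 15–21 the 3rd, 22–28 the 4th, 29–31 the 5th.
22 is in the range for the 4th.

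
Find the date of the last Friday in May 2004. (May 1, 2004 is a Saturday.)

May 28, 2004

May 2004 begins on a Saturday, so the first Friday is May 7 (6 days later).
May 2004 has 31 days. Adding weeks: 7, 14, 21, 28 — the last one ≤ 31 is the 28th.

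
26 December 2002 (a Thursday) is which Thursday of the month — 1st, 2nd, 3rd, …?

4th

Day 26 falls in week ⌈26/7⌉ of the month.
Days 1–7 hold the 1st Thursday, 8–14 the 2nd, 15–21 the 3rd, 22–28 the 4th, 29–31 the 5th.
26 is in the range for the 4th.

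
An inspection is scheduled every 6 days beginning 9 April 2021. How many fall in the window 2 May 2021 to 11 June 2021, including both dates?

7

Occurrences land 6·i days after 9 April 2021 for i = 0, 1, 2, …
2 May 2021 is 23 days after the start; 23 ÷ 6 = 3 remainder 5; since the remainder is 5, round up to i = 4. First occurrence in the window: #5 on 3 May 2021 (4×6 = 24 days in).
11 June 2021 is 63 days after the start; 63 ÷ 6 = 10 remainder 3. Last occurrence in the window: #11 on 8 June 2021.
Occurrences #5 through #11: 7 in total.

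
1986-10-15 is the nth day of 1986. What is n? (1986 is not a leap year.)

Days in months before October: 31 + 28 + 31 + 30 + 31 + 30 + 31 + 31 + 30 = 273.
Plus 15 days into October → day 288.

288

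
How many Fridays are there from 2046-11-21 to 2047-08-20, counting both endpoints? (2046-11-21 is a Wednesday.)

2046-11-21 is a Wednesday; the first Friday on or after it is 2046-11-23 (2 days later).
From 2046-11-23 to 2047-08-20: 7 + 31 + 31 + 28 + 31 + 30 + 31 + 30 + 31 + 20 = 270 days (rest of November, December, January, February, March, April, May, June, July, August).
270 ÷ 7 = 38 full weeks with remainder 4, so 38 more Fridays after the first → 39.

39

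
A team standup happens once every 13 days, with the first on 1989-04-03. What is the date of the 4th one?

1989-05-12

The 4th occurrence is 3 intervals after the first: 3 × 13 = 39 days after 1989-04-03.
April has 30 days — 27 days to the end of April leaves 12.
12 days into May → 1989-05-12.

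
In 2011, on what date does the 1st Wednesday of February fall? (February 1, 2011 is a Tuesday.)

February 2011 begins on a Tuesday, so the first Wednesday is February 2 (1 day later).

2 February 2011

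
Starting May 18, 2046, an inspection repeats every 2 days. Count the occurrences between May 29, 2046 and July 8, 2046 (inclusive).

20

Occurrences land 2·i days after May 18, 2046 for i = 0, 1, 2, …
May 29, 2046 is 11 days after the start; 11 ÷ 2 = 5 remainder 1; since the remainder is 1, round up to i = 6. First occurrence in the window: #7 on May 30, 2046 (6×2 = 12 days in).
July 8, 2046 is 51 days after the start; 51 ÷ 2 = 25 remainder 1. Last occurrence in the window: #26 on July 7, 2046.
Occurrences #7 through #26: 20 in total.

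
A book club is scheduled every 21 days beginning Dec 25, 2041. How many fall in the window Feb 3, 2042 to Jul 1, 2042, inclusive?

7

Occurrences land 21·i days after Dec 25, 2041 for i = 0, 1, 2, …
Feb 3, 2042 is 40 days after the start; 40 ÷ 21 = 1 remainder 19; since the remainder is 19, round up to i = 2. First occurrence in the window: #3 on Feb 5, 2042 (2×21 = 42 days in).
Jul 1, 2042 is 188 days after the start; 188 ÷ 21 = 8 remainder 20. Last occurrence in the window: #9 on Jun 11, 2042.
Occurrences #3 through #9: 7 in total.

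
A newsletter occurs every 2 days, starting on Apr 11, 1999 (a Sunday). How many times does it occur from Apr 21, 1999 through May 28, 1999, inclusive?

Occurrences land 2·i days after Apr 11, 1999 for i = 0, 1, 2, …
Apr 21, 1999 is 10 days after the start; 10 ÷ 2 = 5 remainder 0. First occurrence in the window: #6 on Apr 21, 1999 (5×2 = 10 days in).
May 28, 1999 is 47 days after the start; 47 ÷ 2 = 23 remainder 1. Last occurrence in the window: #24 on May 27, 1999.
Occurrences #6 through #24: 19 in total.

19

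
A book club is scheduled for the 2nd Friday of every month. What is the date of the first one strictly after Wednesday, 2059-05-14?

May 2059 starts on a Thursday; its first Friday is the 2nd, so the 2nd Friday is the 9th — 2059-05-09.
That is not after 2059-05-14, so look at June 2059.
June 2059 starts on a Sunday; its first Friday is the 6th, so the 2nd Friday is the 13th — 2059-06-13.

2059-06-13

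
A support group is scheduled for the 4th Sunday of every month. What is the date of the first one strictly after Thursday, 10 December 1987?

December 1987 starts on a Tuesday; its first Sunday is the 6th, so the 4th Sunday is the 27th — 27 December 1987.
27 December 1987 is after 10 December 1987, so that is the next one.

27 December 1987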